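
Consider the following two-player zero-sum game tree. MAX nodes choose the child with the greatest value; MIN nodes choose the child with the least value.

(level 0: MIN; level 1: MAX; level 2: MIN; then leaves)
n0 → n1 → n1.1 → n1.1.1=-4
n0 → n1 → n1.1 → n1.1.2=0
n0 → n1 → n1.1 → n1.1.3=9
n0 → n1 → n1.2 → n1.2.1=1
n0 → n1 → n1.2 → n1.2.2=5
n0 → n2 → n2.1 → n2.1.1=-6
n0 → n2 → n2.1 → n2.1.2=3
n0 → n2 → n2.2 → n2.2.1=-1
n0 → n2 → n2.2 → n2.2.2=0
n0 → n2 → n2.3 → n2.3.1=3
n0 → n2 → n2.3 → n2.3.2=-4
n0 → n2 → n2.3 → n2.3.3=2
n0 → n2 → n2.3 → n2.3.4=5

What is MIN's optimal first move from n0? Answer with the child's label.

n1.1 (MIN): min(-4, 0, 9) = -4
n1.2 (MIN): min(1, 5) = 1
n1 (MAX): max(-4, 1) = 1
n2.1 (MIN): min(-6, 3) = -6
n2.2 (MIN): min(-1, 0) = -1
n2.3 (MIN): min(3, -4, 2, 5) = -4
n2 (MAX): max(-6, -1, -4) = -1
n0 (MIN): min(1, -1) = -1
MIN at n0 wants the lowest of {n1=1, n2=-1}, so chooses n2.

n2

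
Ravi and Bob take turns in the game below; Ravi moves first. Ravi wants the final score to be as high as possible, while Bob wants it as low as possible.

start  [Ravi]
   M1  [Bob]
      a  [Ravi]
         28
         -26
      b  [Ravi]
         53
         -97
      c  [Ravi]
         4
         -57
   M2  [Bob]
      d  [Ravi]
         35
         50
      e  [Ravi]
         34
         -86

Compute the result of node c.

4

c (Ravi): max(4, -57) = 4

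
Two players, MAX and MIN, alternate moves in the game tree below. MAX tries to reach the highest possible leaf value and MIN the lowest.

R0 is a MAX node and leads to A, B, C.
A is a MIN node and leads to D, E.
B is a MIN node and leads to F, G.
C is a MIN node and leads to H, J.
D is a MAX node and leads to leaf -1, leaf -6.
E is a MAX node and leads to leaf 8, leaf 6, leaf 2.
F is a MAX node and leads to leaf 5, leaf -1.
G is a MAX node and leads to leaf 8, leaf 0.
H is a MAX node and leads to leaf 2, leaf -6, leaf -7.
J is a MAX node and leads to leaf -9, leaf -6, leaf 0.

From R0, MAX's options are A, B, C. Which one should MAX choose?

D (MAX): max(-1, -6) = -1
E (MAX): max(8, 6, 2) = 8
A (MIN): min(-1, 8) = -1
F (MAX): max(5, -1) = 5
G (MAX): max(8, 0) = 8
B (MIN): min(5, 8) = 5
H (MAX): max(2, -6, -7) = 2
J (MAX): max(-9, -6, 0) = 0
C (MIN): min(2, 0) = 0
R0 (MAX): max(-1, 5, 0) = 5
MAX at R0 wants the highest of {A=-1, B=5, C=0}, so chooses B.

B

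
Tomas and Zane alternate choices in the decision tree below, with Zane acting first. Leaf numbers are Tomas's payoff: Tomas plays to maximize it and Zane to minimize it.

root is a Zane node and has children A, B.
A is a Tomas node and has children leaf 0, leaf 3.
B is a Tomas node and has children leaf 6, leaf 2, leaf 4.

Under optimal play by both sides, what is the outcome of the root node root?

A (Tomas): max(0, 3) = 3
B (Tomas): max(6, 2, 4) = 6
root (Zane): min(3, 6) = 3

3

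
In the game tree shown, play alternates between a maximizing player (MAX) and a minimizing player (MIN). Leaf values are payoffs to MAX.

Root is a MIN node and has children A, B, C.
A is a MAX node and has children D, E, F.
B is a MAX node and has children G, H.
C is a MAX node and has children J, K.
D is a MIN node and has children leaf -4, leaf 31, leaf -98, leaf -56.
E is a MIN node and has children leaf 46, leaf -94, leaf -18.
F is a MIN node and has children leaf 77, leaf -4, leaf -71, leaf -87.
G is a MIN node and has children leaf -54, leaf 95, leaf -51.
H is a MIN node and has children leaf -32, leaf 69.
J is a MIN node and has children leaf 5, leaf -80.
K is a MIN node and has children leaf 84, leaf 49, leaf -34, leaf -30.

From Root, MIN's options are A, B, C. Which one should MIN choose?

A

D (MIN): min(-4, 31, -98, -56) = -98
E (MIN): min(46, -94, -18) = -94
F (MIN): min(77, -4, -71, -87) = -87
A (MAX): max(-98, -94, -87) = -87
G (MIN): min(-54, 95, -51) = -54
H (MIN): min(-32, 69) = -32
B (MAX): max(-54, -32) = -32
J (MIN): min(5, -80) = -80
K (MIN): min(84, 49, -34, -30) = -34
C (MAX): max(-80, -34) = -34
Root (MIN): min(-87, -32, -34) = -87
MIN at Root wants the lowest of {A=-87, B=-32, C=-34}, so chooses A.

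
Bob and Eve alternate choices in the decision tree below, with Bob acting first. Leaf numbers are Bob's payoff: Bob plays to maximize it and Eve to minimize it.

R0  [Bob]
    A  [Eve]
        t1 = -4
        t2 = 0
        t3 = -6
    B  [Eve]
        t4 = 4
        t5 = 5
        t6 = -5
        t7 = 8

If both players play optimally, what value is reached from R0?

-5

A (Eve): min(-4, 0, -6) = -6
B (Eve): min(4, 5, -5, 8) = -5
R0 (Bob): max(-6, -5) = -5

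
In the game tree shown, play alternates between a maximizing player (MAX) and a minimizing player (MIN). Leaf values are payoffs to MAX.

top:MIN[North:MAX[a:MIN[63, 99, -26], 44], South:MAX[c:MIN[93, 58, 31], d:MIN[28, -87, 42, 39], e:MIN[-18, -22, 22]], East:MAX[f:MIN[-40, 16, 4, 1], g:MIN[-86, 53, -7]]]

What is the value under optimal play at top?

a (MIN): min(63, 99, -26) = -26
North (MAX): max(-26, 44) = 44
c (MIN): min(93, 58, 31) = 31
d (MIN): min(28, -87, 42, 39) = -87
e (MIN): min(-18, -22, 22) = -22
South (MAX): max(31, -87, -22) = 31
f (MIN): min(-40, 16, 4, 1) = -40
g (MIN): min(-86, 53, -7) = -86
East (MAX): max(-40, -86) = -40
top (MIN): min(44, 31, -40) = -40

-40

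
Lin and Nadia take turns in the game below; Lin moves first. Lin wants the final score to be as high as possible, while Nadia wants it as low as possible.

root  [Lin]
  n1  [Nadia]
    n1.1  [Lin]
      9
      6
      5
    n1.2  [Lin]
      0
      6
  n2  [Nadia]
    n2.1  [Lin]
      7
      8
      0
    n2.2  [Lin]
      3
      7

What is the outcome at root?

7

n1.1 (Lin): max(9, 6, 5) = 9
n1.2 (Lin): max(0, 6) = 6
n1 (Nadia): min(9, 6) = 6
n2.1 (Lin): max(7, 8, 0) = 8
n2.2 (Lin): max(3, 7) = 7
n2 (Nadia): min(8, 7) = 7
root (Lin): max(6, 7) = 7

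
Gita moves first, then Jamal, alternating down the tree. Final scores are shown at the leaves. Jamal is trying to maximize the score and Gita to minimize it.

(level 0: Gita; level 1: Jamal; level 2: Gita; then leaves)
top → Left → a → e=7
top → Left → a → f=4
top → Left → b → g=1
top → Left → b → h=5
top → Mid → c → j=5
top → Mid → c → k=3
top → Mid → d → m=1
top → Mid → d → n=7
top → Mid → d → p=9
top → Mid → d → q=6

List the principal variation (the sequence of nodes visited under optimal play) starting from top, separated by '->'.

a (Gita): min(7, 4) = 4
b (Gita): min(1, 5) = 1
Left (Jamal): max(4, 1) = 4
c (Gita): min(5, 3) = 3
d (Gita): min(1, 7, 9, 6) = 1
Mid (Jamal): max(3, 1) = 3
top (Gita): min(4, 3) = 3
At top, Gita picks Mid (lowest: 3).
At Mid, Jamal picks c (highest: 3).
At c, Gita picks k (lowest: 3).
Terminal value 3.

top -> Mid -> c -> k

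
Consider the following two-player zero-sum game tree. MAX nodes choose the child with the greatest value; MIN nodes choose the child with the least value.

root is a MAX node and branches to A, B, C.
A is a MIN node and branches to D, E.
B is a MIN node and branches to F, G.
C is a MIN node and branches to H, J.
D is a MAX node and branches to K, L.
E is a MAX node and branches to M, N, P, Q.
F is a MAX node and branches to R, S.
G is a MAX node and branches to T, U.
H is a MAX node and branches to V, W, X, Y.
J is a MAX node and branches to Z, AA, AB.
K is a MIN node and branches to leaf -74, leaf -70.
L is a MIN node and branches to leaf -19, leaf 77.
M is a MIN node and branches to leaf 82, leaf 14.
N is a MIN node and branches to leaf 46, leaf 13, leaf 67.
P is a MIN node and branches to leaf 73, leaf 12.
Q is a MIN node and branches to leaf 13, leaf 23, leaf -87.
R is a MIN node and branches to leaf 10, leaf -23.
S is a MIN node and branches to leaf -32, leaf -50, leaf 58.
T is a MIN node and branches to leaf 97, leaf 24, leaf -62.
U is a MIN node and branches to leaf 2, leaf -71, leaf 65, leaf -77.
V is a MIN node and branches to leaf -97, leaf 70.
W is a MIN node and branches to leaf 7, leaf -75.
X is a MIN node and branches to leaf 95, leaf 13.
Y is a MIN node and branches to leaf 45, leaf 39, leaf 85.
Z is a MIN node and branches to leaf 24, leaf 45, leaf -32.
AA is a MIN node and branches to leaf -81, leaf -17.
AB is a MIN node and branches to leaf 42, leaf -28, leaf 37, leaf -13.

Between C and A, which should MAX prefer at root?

A

V (MIN): min(-97, 70) = -97
W (MIN): min(7, -75) = -75
X (MIN): min(95, 13) = 13
Y (MIN): min(45, 39, 85) = 39
H (MAX): max(-97, -75, 13, 39) = 39
Z (MIN): min(24, 45, -32) = -32
AA (MIN): min(-81, -17) = -81
AB (MIN): min(42, -28, 37, -13) = -28
J (MAX): max(-32, -81, -28) = -28
C (MIN): min(39, -28) = -28
K (MIN): min(-74, -70) = -74
L (MIN): min(-19, 77) = -19
D (MAX): max(-74, -19) = -19
M (MIN): min(82, 14) = 14
N (MIN): min(46, 13, 67) = 13
P (MIN): min(73, 12) = 12
Q (MIN): min(13, 23, -87) = -87
E (MAX): max(14, 13, 12, -87) = 14
A (MIN): min(-19, 14) = -19
MAX prefers the higher value; C=-28, A=-19. A is better since -19 > -28.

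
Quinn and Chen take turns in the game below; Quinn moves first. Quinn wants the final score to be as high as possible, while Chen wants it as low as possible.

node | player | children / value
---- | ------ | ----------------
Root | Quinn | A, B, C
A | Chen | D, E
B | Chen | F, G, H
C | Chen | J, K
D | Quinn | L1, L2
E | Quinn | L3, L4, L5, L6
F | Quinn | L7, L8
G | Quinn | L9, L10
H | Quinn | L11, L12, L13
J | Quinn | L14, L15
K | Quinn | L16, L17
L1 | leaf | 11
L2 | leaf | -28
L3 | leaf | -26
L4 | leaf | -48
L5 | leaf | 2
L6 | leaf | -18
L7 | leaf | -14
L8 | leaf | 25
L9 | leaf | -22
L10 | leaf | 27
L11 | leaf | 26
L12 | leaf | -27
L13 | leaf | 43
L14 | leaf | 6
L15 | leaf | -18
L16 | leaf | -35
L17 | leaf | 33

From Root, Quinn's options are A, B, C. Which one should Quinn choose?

D (Quinn): max(11, -28) = 11
E (Quinn): max(-26, -48, 2, -18) = 2
A (Chen): min(11, 2) = 2
F (Quinn): max(-14, 25) = 25
G (Quinn): max(-22, 27) = 27
H (Quinn): max(26, -27, 43) = 43
B (Chen): min(25, 27, 43) = 25
J (Quinn): max(6, -18) = 6
K (Quinn): max(-35, 33) = 33
C (Chen): min(6, 33) = 6
Root (Quinn): max(2, 25, 6) = 25
Quinn at Root wants the highest of {A=2, B=25, C=6}, so chooses B.

B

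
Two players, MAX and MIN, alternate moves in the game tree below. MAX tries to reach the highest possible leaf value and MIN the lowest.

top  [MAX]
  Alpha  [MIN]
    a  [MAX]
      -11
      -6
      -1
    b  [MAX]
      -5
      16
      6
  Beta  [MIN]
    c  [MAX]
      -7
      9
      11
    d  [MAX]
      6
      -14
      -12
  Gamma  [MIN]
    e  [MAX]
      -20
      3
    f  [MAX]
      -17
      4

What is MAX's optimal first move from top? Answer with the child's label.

Beta

a (MAX): max(-11, -6, -1) = -1
b (MAX): max(-5, 16, 6) = 16
Alpha (MIN): min(-1, 16) = -1
c (MAX): max(-7, 9, 11) = 11
d (MAX): max(6, -14, -12) = 6
Beta (MIN): min(11, 6) = 6
e (MAX): max(-20, 3) = 3
f (MAX): max(-17, 4) = 4
Gamma (MIN): min(3, 4) = 3
top (MAX): max(-1, 6, 3) = 6
MAX at top wants the highest of {Alpha=-1, Beta=6, Gamma=3}, so chooses Beta.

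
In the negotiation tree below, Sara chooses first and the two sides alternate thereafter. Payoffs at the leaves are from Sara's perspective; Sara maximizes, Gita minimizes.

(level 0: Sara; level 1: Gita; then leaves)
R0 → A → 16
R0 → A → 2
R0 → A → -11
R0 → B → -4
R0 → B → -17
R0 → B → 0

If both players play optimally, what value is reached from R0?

-11

A (Gita): min(16, 2, -11) = -11
B (Gita): min(-4, -17, 0) = -17
R0 (Sara): max(-11, -17) = -11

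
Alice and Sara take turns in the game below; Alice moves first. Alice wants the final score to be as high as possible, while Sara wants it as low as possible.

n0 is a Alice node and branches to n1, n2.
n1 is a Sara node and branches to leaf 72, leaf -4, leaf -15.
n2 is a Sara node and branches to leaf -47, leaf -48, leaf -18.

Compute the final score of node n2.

-48

n2 (Sara): min(-47, -48, -18) = -48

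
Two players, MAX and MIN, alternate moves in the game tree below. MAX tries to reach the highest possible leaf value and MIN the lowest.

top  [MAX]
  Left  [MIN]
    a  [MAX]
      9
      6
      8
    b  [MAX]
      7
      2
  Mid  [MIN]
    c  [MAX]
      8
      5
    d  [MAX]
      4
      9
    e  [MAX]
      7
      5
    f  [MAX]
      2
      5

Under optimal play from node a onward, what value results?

9

a (MAX): max(9, 6, 8) = 9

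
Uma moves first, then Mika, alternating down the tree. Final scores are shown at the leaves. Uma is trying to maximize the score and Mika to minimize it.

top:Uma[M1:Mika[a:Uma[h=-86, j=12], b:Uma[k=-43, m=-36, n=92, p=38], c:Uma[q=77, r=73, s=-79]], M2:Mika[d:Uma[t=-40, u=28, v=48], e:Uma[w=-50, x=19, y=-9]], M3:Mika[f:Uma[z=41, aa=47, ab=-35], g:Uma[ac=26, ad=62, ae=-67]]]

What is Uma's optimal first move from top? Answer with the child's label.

a (Uma): max(-86, 12) = 12
b (Uma): max(-43, -36, 92, 38) = 92
c (Uma): max(77, 73, -79) = 77
M1 (Mika): min(12, 92, 77) = 12
d (Uma): max(-40, 28, 48) = 48
e (Uma): max(-50, 19, -9) = 19
M2 (Mika): min(48, 19) = 19
f (Uma): max(41, 47, -35) = 47
g (Uma): max(26, 62, -67) = 62
M3 (Mika): min(47, 62) = 47
top (Uma): max(12, 19, 47) = 47
Uma at top wants the highest of {M1=12, M2=19, M3=47}, so chooses M3.

M3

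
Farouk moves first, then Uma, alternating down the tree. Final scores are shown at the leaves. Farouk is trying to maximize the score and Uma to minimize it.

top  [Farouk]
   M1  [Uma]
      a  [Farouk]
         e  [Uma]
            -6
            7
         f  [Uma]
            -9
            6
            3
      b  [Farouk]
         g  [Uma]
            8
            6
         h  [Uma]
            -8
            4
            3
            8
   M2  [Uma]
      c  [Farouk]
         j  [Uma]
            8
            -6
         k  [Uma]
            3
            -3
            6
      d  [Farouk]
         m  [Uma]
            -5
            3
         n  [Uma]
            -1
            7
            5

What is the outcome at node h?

-8

h (Uma): min(-8, 4, 3, 8) = -8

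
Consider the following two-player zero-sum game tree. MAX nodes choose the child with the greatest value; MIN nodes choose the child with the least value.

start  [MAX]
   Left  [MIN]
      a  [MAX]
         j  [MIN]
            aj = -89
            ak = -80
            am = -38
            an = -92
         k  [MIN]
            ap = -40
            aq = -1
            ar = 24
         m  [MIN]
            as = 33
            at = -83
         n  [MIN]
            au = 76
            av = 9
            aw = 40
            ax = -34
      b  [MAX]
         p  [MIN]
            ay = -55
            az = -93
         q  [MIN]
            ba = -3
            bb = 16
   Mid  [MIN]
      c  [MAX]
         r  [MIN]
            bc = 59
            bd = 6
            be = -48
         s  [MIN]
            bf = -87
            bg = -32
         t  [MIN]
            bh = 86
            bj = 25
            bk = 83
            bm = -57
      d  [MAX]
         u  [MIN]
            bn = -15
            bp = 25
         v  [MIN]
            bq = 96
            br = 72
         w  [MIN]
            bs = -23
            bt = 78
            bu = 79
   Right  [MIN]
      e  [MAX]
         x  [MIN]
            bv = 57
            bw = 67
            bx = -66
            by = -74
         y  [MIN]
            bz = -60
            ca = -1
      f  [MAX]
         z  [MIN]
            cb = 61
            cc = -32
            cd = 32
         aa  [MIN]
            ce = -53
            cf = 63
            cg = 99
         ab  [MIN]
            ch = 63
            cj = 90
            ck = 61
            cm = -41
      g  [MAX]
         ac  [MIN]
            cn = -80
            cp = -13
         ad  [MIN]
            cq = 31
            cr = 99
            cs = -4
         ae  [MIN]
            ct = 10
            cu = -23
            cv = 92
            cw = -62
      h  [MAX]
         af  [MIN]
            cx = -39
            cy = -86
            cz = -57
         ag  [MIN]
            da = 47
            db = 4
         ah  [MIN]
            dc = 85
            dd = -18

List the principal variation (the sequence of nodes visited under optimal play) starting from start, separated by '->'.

j (MIN): min(-89, -80, -38, -92) = -92
k (MIN): min(-40, -1, 24) = -40
m (MIN): min(33, -83) = -83
n (MIN): min(76, 9, 40, -34) = -34
a (MAX): max(-92, -40, -83, -34) = -34
p (MIN): min(-55, -93) = -93
q (MIN): min(-3, 16) = -3
b (MAX): max(-93, -3) = -3
Left (MIN): min(-34, -3) = -34
r (MIN): min(59, 6, -48) = -48
s (MIN): min(-87, -32) = -87
t (MIN): min(86, 25, 83, -57) = -57
c (MAX): max(-48, -87, -57) = -48
u (MIN): min(-15, 25) = -15
v (MIN): min(96, 72) = 72
w (MIN): min(-23, 78, 79) = -23
d (MAX): max(-15, 72, -23) = 72
Mid (MIN): min(-48, 72) = -48
x (MIN): min(57, 67, -66, -74) = -74
y (MIN): min(-60, -1) = -60
e (MAX): max(-74, -60) = -60
z (MIN): min(61, -32, 32) = -32
aa (MIN): min(-53, 63, 99) = -53
ab (MIN): min(63, 90, 61, -41) = -41
f (MAX): max(-32, -53, -41) = -32
ac (MIN): min(-80, -13) = -80
ad (MIN): min(31, 99, -4) = -4
ae (MIN): min(10, -23, 92, -62) = -62
g (MAX): max(-80, -4, -62) = -4
af (MIN): min(-39, -86, -57) = -86
ag (MIN): min(47, 4) = 4
ah (MIN): min(85, -18) = -18
h (MAX): max(-86, 4, -18) = 4
Right (MIN): min(-60, -32, -4, 4) = -60
start (MAX): max(-34, -48, -60) = -34
At start, MAX picks Left (highest: -34).
At Left, MIN picks a (lowest: -34).
At a, MAX picks n (highest: -34).
At n, MIN picks ax (lowest: -34).
Terminal value -34.

start -> Left -> a -> n -> ax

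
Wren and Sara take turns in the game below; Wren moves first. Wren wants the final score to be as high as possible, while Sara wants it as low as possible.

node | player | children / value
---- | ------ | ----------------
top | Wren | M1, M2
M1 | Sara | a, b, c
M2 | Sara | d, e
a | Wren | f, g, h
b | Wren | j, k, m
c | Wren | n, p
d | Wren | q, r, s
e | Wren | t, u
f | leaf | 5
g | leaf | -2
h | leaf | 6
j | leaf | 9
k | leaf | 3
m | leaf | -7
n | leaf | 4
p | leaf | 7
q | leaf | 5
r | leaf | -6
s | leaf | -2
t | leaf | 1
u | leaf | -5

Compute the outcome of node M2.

d (Wren): max(5, -6, -2) = 5
e (Wren): max(1, -5) = 1
M2 (Sara): min(5, 1) = 1

1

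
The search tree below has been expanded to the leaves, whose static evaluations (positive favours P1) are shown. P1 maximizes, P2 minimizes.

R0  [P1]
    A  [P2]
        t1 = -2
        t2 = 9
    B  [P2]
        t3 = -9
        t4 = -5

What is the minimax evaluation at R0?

-2

A (P2): min(-2, 9) = -2
B (P2): min(-9, -5) = -9
R0 (P1): max(-2, -9) = -2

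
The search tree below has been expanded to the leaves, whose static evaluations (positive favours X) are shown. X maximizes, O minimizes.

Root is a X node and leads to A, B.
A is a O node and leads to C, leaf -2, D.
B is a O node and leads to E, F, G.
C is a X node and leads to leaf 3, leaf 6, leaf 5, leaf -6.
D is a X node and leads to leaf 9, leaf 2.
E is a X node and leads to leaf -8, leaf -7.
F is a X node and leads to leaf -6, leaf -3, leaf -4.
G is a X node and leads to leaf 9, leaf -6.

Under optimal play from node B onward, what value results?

E (X): max(-8, -7) = -7
F (X): max(-6, -3, -4) = -3
G (X): max(9, -6) = 9
B (O): min(-7, -3, 9) = -7

-7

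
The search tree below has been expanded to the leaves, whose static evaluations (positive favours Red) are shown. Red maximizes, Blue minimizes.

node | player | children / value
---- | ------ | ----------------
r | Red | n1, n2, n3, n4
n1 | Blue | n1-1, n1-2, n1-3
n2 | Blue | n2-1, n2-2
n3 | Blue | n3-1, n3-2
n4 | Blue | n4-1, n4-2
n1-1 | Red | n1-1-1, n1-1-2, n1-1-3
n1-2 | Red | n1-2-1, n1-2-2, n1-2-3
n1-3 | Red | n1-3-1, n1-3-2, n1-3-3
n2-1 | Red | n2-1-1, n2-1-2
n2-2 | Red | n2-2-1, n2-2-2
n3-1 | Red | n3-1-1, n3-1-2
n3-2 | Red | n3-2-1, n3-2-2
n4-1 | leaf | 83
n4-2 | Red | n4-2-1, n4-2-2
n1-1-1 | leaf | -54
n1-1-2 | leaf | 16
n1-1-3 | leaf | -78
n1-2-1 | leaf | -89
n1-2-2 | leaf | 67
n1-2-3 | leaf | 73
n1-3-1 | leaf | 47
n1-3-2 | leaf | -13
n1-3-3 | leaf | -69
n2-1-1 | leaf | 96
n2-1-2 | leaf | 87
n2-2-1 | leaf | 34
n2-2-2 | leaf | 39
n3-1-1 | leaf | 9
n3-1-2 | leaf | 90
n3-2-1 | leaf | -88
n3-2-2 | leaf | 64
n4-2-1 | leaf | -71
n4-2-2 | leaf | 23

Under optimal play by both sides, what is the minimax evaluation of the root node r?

n1-1 (Red): max(-54, 16, -78) = 16
n1-2 (Red): max(-89, 67, 73) = 73
n1-3 (Red): max(47, -13, -69) = 47
n1 (Blue): min(16, 73, 47) = 16
n2-1 (Red): max(96, 87) = 96
n2-2 (Red): max(34, 39) = 39
n2 (Blue): min(96, 39) = 39
n3-1 (Red): max(9, 90) = 90
n3-2 (Red): max(-88, 64) = 64
n3 (Blue): min(90, 64) = 64
n4-2 (Red): max(-71, 23) = 23
n4 (Blue): min(83, 23) = 23
r (Red): max(16, 39, 64, 23) = 64

64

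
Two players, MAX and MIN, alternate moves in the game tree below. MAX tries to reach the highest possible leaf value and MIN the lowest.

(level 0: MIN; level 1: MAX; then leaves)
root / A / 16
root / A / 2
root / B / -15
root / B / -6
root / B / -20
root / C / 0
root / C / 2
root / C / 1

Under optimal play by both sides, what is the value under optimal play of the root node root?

-6

A (MAX): max(16, 2) = 16
B (MAX): max(-15, -6, -20) = -6
C (MAX): max(0, 2, 1) = 2
root (MIN): min(16, -6, 2) = -6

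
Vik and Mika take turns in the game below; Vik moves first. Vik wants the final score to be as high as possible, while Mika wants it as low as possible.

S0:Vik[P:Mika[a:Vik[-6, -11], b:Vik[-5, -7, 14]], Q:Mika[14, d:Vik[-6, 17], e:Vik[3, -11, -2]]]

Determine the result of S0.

a (Vik): max(-6, -11) = -6
b (Vik): max(-5, -7, 14) = 14
P (Mika): min(-6, 14) = -6
d (Vik): max(-6, 17) = 17
e (Vik): max(3, -11, -2) = 3
Q (Mika): min(14, 17, 3) = 3
S0 (Vik): max(-6, 3) = 3

3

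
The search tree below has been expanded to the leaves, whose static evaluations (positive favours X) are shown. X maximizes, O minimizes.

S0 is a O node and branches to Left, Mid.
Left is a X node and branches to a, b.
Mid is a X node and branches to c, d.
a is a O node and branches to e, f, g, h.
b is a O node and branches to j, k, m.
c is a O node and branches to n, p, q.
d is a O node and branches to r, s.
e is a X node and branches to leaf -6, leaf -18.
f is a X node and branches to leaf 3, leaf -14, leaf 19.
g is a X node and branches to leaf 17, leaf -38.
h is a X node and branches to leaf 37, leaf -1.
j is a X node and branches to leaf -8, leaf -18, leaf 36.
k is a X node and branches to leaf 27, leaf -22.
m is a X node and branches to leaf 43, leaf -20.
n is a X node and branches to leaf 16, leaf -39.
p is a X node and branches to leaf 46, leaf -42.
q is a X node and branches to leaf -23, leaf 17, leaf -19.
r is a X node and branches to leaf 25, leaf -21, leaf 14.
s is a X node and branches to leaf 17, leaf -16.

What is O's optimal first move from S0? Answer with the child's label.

Mid

e (X): max(-6, -18) = -6
f (X): max(3, -14, 19) = 19
g (X): max(17, -38) = 17
h (X): max(37, -1) = 37
a (O): min(-6, 19, 17, 37) = -6
j (X): max(-8, -18, 36) = 36
k (X): max(27, -22) = 27
m (X): max(43, -20) = 43
b (O): min(36, 27, 43) = 27
Left (X): max(-6, 27) = 27
n (X): max(16, -39) = 16
p (X): max(46, -42) = 46
q (X): max(-23, 17, -19) = 17
c (O): min(16, 46, 17) = 16
r (X): max(25, -21, 14) = 25
s (X): max(17, -16) = 17
d (O): min(25, 17) = 17
Mid (X): max(16, 17) = 17
S0 (O): min(27, 17) = 17
O at S0 wants the lowest of {Left=27, Mid=17}, so chooses Mid.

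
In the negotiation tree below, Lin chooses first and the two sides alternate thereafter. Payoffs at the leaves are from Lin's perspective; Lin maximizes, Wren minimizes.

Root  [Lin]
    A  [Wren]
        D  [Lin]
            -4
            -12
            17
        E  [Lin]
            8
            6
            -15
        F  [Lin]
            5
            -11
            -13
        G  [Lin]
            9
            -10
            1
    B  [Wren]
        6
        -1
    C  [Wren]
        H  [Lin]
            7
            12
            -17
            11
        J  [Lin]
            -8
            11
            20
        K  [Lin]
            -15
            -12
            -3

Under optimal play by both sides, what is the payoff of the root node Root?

5

D (Lin): max(-4, -12, 17) = 17
E (Lin): max(8, 6, -15) = 8
F (Lin): max(5, -11, -13) = 5
G (Lin): max(9, -10, 1) = 9
A (Wren): min(17, 8, 5, 9) = 5
B (Wren): min(6, -1) = -1
H (Lin): max(7, 12, -17, 11) = 12
J (Lin): max(-8, 11, 20) = 20
K (Lin): max(-15, -12, -3) = -3
C (Wren): min(12, 20, -3) = -3
Root (Lin): max(5, -1, -3) = 5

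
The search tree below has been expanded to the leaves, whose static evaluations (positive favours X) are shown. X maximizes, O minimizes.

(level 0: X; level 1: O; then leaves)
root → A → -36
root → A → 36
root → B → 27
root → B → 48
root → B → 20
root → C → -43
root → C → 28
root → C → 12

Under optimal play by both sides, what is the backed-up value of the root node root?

20

A (O): min(-36, 36) = -36
B (O): min(27, 48, 20) = 20
C (O): min(-43, 28, 12) = -43
root (X): max(-36, 20, -43) = 20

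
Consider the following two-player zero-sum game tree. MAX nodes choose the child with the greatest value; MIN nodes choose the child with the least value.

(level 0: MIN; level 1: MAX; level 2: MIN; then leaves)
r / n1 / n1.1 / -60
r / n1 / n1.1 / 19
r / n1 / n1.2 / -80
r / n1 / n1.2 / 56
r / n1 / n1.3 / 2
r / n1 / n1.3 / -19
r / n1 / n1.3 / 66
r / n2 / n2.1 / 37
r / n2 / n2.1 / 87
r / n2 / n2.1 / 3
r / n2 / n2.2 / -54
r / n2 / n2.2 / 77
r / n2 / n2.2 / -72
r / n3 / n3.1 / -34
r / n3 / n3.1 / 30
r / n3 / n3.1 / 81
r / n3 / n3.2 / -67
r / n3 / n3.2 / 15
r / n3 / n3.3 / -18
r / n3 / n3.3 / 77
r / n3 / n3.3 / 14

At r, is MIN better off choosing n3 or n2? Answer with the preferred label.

n3

n3.1 (MIN): min(-34, 30, 81) = -34
n3.2 (MIN): min(-67, 15) = -67
n3.3 (MIN): min(-18, 77, 14) = -18
n3 (MAX): max(-34, -67, -18) = -18
n2.1 (MIN): min(37, 87, 3) = 3
n2.2 (MIN): min(-54, 77, -72) = -72
n2 (MAX): max(3, -72) = 3
MIN prefers the lower value; n3=-18, n2=3. n3 is better since -18 < 3.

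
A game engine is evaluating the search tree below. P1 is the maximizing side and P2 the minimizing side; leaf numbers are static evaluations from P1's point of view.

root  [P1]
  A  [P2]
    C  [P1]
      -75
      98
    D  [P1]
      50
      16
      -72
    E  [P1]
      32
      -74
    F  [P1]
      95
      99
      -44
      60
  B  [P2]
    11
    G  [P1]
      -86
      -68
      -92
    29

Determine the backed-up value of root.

C (P1): max(-75, 98) = 98
D (P1): max(50, 16, -72) = 50
E (P1): max(32, -74) = 32
F (P1): max(95, 99, -44, 60) = 99
A (P2): min(98, 50, 32, 99) = 32
G (P1): max(-86, -68, -92) = -68
B (P2): min(11, -68, 29) = -68
root (P1): max(32, -68) = 32

32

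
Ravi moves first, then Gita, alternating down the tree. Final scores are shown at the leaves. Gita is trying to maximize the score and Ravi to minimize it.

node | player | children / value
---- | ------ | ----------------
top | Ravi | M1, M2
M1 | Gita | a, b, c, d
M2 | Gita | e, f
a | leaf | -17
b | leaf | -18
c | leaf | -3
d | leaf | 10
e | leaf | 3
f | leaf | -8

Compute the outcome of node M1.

M1 (Gita): max(-17, -18, -3, 10) = 10

10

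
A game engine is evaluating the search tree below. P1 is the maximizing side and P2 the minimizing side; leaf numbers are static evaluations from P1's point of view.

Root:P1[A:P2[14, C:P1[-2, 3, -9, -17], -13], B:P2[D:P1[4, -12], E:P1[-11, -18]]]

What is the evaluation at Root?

-11

C (P1): max(-2, 3, -9, -17) = 3
A (P2): min(14, 3, -13) = -13
D (P1): max(4, -12) = 4
E (P1): max(-11, -18) = -11
B (P2): min(4, -11) = -11
Root (P1): max(-13, -11) = -11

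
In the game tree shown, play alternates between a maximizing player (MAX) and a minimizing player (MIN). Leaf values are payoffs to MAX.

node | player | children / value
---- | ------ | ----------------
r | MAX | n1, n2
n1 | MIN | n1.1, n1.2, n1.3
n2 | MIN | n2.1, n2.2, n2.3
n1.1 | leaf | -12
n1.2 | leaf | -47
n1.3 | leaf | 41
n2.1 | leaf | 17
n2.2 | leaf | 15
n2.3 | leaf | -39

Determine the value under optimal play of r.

-39

n1 (MIN): min(-12, -47, 41) = -47
n2 (MIN): min(17, 15, -39) = -39
r (MAX): max(-47, -39) = -39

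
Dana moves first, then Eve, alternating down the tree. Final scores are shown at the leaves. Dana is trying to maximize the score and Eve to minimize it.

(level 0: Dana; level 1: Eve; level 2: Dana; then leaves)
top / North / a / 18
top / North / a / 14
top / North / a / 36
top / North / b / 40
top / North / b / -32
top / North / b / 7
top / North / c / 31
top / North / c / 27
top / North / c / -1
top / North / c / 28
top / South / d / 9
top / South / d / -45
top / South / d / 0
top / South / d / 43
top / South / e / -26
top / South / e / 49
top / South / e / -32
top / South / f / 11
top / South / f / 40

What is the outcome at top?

a (Dana): max(18, 14, 36) = 36
b (Dana): max(40, -32, 7) = 40
c (Dana): max(31, 27, -1, 28) = 31
North (Eve): min(36, 40, 31) = 31
d (Dana): max(9, -45, 0, 43) = 43
e (Dana): max(-26, 49, -32) = 49
f (Dana): max(11, 40) = 40
South (Eve): min(43, 49, 40) = 40
top (Dana): max(31, 40) = 40

40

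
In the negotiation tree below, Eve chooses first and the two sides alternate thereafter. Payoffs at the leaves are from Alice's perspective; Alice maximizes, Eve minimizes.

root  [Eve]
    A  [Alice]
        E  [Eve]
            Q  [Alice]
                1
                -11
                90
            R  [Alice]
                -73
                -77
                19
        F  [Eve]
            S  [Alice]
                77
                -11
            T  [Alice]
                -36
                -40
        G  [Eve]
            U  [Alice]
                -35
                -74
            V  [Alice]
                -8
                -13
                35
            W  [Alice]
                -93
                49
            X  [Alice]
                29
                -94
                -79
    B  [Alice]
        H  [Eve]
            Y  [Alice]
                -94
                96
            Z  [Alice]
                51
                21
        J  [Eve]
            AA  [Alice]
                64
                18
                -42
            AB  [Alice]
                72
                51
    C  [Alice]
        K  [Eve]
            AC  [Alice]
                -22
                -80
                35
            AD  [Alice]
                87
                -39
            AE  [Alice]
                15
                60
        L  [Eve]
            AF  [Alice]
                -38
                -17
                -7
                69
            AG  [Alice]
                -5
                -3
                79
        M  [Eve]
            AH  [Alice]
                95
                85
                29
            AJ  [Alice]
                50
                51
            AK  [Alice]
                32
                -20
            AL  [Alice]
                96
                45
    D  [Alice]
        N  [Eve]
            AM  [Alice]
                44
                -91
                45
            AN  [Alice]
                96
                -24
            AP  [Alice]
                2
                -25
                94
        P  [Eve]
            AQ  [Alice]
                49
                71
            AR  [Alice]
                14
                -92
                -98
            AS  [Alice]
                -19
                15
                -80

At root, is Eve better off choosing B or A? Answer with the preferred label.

A

Y (Alice): max(-94, 96) = 96
Z (Alice): max(51, 21) = 51
H (Eve): min(96, 51) = 51
AA (Alice): max(64, 18, -42) = 64
AB (Alice): max(72, 51) = 72
J (Eve): min(64, 72) = 64
B (Alice): max(51, 64) = 64
Q (Alice): max(1, -11, 90) = 90
R (Alice): max(-73, -77, 19) = 19
E (Eve): min(90, 19) = 19
S (Alice): max(77, -11) = 77
T (Alice): max(-36, -40) = -36
F (Eve): min(77, -36) = -36
U (Alice): max(-35, -74) = -35
V (Alice): max(-8, -13, 35) = 35
W (Alice): max(-93, 49) = 49
X (Alice): max(29, -94, -79) = 29
G (Eve): min(-35, 35, 49, 29) = -35
A (Alice): max(19, -36, -35) = 19
Eve prefers the lower value; B=64, A=19. A is better since 19 < 64.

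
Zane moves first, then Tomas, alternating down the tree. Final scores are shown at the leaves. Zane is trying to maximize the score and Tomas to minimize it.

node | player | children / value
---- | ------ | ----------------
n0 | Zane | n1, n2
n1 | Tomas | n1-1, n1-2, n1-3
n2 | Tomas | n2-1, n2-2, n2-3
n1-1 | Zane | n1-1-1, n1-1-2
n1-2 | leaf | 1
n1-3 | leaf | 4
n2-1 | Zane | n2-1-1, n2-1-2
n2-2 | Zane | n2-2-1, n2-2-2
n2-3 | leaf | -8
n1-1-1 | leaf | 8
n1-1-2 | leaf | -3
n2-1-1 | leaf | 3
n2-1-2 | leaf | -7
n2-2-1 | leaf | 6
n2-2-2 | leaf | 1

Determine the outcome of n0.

1

n1-1 (Zane): max(8, -3) = 8
n1 (Tomas): min(8, 1, 4) = 1
n2-1 (Zane): max(3, -7) = 3
n2-2 (Zane): max(6, 1) = 6
n2 (Tomas): min(3, 6, -8) = -8
n0 (Zane): max(1, -8) = 1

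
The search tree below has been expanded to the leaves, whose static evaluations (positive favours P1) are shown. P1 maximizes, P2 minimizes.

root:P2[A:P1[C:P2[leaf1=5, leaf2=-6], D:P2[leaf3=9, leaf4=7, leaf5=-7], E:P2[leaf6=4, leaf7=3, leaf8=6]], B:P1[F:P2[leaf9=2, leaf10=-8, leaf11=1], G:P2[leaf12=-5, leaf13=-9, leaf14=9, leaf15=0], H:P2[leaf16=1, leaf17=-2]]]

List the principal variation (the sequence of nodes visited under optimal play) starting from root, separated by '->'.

root -> B -> H -> leaf17

C (P2): min(5, -6) = -6
D (P2): min(9, 7, -7) = -7
E (P2): min(4, 3, 6) = 3
A (P1): max(-6, -7, 3) = 3
F (P2): min(2, -8, 1) = -8
G (P2): min(-5, -9, 9, 0) = -9
H (P2): min(1, -2) = -2
B (P1): max(-8, -9, -2) = -2
root (P2): min(3, -2) = -2
At root, P2 picks B (lowest: -2).
At B, P1 picks H (highest: -2).
At H, P2 picks leaf17 (lowest: -2).
Terminal value -2.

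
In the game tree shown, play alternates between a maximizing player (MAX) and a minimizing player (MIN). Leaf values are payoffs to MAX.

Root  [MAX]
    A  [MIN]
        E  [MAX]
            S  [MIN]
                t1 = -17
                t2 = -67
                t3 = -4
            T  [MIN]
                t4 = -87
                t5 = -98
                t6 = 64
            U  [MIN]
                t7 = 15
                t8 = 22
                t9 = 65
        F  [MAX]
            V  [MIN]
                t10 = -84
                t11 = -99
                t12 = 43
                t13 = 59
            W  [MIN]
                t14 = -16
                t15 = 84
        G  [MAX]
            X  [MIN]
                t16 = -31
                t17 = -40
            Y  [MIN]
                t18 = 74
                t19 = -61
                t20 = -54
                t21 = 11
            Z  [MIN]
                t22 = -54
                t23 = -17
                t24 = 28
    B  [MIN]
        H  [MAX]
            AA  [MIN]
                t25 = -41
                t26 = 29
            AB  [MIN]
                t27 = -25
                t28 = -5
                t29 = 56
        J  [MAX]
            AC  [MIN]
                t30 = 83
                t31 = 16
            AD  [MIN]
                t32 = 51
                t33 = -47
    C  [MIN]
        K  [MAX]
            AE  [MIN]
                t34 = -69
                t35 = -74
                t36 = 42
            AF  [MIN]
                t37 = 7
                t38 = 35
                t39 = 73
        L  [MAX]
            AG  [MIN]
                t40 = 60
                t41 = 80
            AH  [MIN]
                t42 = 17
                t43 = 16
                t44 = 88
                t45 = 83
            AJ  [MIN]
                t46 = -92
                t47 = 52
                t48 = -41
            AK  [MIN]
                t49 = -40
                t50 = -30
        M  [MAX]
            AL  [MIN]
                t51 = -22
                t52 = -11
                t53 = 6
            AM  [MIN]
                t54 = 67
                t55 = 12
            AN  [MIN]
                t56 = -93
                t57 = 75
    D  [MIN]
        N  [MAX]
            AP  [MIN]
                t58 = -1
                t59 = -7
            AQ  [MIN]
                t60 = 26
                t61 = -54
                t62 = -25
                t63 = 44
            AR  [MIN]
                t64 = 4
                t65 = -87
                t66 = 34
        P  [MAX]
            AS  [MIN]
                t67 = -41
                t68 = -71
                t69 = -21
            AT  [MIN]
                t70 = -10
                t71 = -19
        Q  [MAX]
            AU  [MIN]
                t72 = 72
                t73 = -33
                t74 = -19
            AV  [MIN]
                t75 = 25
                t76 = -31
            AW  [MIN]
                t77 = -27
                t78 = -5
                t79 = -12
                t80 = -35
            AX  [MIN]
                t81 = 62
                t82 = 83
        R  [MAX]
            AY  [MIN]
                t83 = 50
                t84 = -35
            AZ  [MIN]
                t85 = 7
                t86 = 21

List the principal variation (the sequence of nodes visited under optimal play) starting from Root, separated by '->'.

Root -> C -> K -> AF -> t37

S (MIN): min(-17, -67, -4) = -67
T (MIN): min(-87, -98, 64) = -98
U (MIN): min(15, 22, 65) = 15
E (MAX): max(-67, -98, 15) = 15
V (MIN): min(-84, -99, 43, 59) = -99
W (MIN): min(-16, 84) = -16
F (MAX): max(-99, -16) = -16
X (MIN): min(-31, -40) = -40
Y (MIN): min(74, -61, -54, 11) = -61
Z (MIN): min(-54, -17, 28) = -54
G (MAX): max(-40, -61, -54) = -40
A (MIN): min(15, -16, -40) = -40
AA (MIN): min(-41, 29) = -41
AB (MIN): min(-25, -5, 56) = -25
H (MAX): max(-41, -25) = -25
AC (MIN): min(83, 16) = 16
AD (MIN): min(51, -47) = -47
J (MAX): max(16, -47) = 16
B (MIN): min(-25, 16) = -25
AE (MIN): min(-69, -74, 42) = -74
AF (MIN): min(7, 35, 73) = 7
K (MAX): max(-74, 7) = 7
AG (MIN): min(60, 80) = 60
AH (MIN): min(17, 16, 88, 83) = 16
AJ (MIN): min(-92, 52, -41) = -92
AK (MIN): min(-40, -30) = -40
L (MAX): max(60, 16, -92, -40) = 60
AL (MIN): min(-22, -11, 6) = -22
AM (MIN): min(67, 12) = 12
AN (MIN): min(-93, 75) = -93
M (MAX): max(-22, 12, -93) = 12
C (MIN): min(7, 60, 12) = 7
AP (MIN): min(-1, -7) = -7
AQ (MIN): min(26, -54, -25, 44) = -54
AR (MIN): min(4, -87, 34) = -87
N (MAX): max(-7, -54, -87) = -7
AS (MIN): min(-41, -71, -21) = -71
AT (MIN): min(-10, -19) = -19
P (MAX): max(-71, -19) = -19
AU (MIN): min(72, -33, -19) = -33
AV (MIN): min(25, -31) = -31
AW (MIN): min(-27, -5, -12, -35) = -35
AX (MIN): min(62, 83) = 62
Q (MAX): max(-33, -31, -35, 62) = 62
AY (MIN): min(50, -35) = -35
AZ (MIN): min(7, 21) = 7
R (MAX): max(-35, 7) = 7
D (MIN): min(-7, -19, 62, 7) = -19
Root (MAX): max(-40, -25, 7, -19) = 7
At Root, MAX picks C (highest: 7).
At C, MIN picks K (lowest: 7).
At K, MAX picks AF (highest: 7).
At AF, MIN picks t37 (lowest: 7).
Terminal value 7.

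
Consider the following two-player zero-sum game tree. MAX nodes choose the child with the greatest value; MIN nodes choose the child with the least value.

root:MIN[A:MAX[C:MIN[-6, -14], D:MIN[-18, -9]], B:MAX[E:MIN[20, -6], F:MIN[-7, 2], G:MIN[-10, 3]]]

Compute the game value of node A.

C (MIN): min(-6, -14) = -14
D (MIN): min(-18, -9) = -18
A (MAX): max(-14, -18) = -14

-14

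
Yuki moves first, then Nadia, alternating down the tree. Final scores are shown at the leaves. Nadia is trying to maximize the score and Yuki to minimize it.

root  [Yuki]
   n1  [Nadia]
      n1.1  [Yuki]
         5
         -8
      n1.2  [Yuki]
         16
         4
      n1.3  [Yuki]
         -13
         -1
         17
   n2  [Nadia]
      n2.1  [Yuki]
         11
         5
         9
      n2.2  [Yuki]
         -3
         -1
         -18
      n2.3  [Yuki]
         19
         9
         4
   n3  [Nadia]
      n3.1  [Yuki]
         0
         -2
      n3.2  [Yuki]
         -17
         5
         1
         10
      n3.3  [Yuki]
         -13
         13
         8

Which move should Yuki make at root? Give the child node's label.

n3

n1.1 (Yuki): min(5, -8) = -8
n1.2 (Yuki): min(16, 4) = 4
n1.3 (Yuki): min(-13, -1, 17) = -13
n1 (Nadia): max(-8, 4, -13) = 4
n2.1 (Yuki): min(11, 5, 9) = 5
n2.2 (Yuki): min(-3, -1, -18) = -18
n2.3 (Yuki): min(19, 9, 4) = 4
n2 (Nadia): max(5, -18, 4) = 5
n3.1 (Yuki): min(0, -2) = -2
n3.2 (Yuki): min(-17, 5, 1, 10) = -17
n3.3 (Yuki): min(-13, 13, 8) = -13
n3 (Nadia): max(-2, -17, -13) = -2
root (Yuki): min(4, 5, -2) = -2
Yuki at root wants the lowest of {n1=4, n2=5, n3=-2}, so chooses n3.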